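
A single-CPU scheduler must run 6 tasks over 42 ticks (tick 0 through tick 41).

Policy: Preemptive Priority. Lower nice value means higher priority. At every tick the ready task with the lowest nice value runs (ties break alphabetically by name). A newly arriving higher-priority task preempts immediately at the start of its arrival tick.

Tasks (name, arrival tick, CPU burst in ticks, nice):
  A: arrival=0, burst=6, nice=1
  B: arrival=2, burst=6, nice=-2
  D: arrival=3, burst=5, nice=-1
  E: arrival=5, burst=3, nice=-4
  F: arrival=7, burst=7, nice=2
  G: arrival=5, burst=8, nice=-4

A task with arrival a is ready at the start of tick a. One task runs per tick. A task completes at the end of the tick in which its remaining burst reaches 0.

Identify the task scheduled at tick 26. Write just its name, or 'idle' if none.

t=0: ready={A} → run A
t=1: ready={A} → run A
t=2: ready={A,B} → run B
t=3: ready={A,B,D} → run B
t=4: ready={A,B,D} → run B
t=5: ready={A,B,D,E,G} → run E
t=6: ready={A,B,D,E,G} → run E
t=7: ready={A,B,D,E,F,G} → run E
t=8: ready={A,B,D,F,G} → run G
t=9: ready={A,B,D,F,G} → run G
t=10: ready={A,B,D,F,G} → run G
t=11: ready={A,B,D,F,G} → run G
t=12: ready={A,B,D,F,G} → run G
t=13: ready={A,B,D,F,G} → run G
t=14: ready={A,B,D,F,G} → run G
t=15: ready={A,B,D,F,G} → run G
t=16: ready={A,B,D,F} → run B
t=17: ready={A,B,D,F} → run B
t=18: ready={A,B,D,F} → run B
t=19: ready={A,D,F} → run D
t=20: ready={A,D,F} → run D
t=21: ready={A,D,F} → run D
t=22: ready={A,D,F} → run D
t=23: ready={A,D,F} → run D
t=24: ready={A,F} → run A
t=25: ready={A,F} → run A
t=26: ready={A,F} → run A
t=27: ready={A,F} → run A
t=28: ready={F} → run F
t=29: ready={F} → run F
t=30: ready={F} → run F
t=31: ready={F} → run F
t=32: ready={F} → run F
t=33: ready={F} → run F
t=34: ready={F} → run F
t=35: (idle)
t=36: (idle)
t=37: (idle)
t=38: (idle)
t=39: (idle)
t=40: (idle)
t=41: (idle)

running at tick 26 = A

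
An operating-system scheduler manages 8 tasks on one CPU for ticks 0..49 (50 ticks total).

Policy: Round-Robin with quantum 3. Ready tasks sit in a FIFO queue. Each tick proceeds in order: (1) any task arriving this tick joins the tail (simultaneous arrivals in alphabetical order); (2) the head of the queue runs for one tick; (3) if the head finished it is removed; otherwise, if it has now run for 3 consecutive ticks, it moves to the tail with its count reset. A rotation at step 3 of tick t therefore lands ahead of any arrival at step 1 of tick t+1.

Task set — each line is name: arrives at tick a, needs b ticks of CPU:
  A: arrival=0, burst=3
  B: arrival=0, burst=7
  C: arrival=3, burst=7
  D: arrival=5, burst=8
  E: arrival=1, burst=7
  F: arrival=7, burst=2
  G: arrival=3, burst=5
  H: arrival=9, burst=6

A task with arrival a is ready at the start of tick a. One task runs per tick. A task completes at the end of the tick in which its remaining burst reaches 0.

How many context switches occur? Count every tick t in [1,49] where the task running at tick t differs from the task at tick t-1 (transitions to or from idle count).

context switches = 18

t=0: queue=[A,B] q_used=0 → run A
t=1: queue=[A,B,E] q_used=1 → run A
t=2: queue=[A,B,E] q_used=2 → run A
t=3: queue=[B,E,C,G] q_used=0 → run B
t=4: queue=[B,E,C,G] q_used=1 → run B
t=5: queue=[B,E,C,G,D] q_used=2 → run B
t=6: queue=[E,C,G,D,B] q_used=0 → run E
t=7: queue=[E,C,G,D,B,F] q_used=1 → run E
t=8: queue=[E,C,G,D,B,F] q_used=2 → run E
t=9: queue=[C,G,D,B,F,E,H] q_used=0 → run C
t=10: queue=[C,G,D,B,F,E,H] q_used=1 → run C
t=11: queue=[C,G,D,B,F,E,H] q_used=2 → run C
t=12: queue=[G,D,B,F,E,H,C] q_used=0 → run G
t=13: queue=[G,D,B,F,E,H,C] q_used=1 → run G
t=14: queue=[G,D,B,F,E,H,C] q_used=2 → run G
t=15: queue=[D,B,F,E,H,C,G] q_used=0 → run D
t=16: queue=[D,B,F,E,H,C,G] q_used=1 → run D
t=17: queue=[D,B,F,E,H,C,G] q_used=2 → run D
t=18: queue=[B,F,E,H,C,G,D] q_used=0 → run B
t=19: queue=[B,F,E,H,C,G,D] q_used=1 → run B
t=20: queue=[B,F,E,H,C,G,D] q_used=2 → run B
t=21: queue=[F,E,H,C,G,D,B] q_used=0 → run F
t=22: queue=[F,E,H,C,G,D,B] q_used=1 → run F
t=23: queue=[E,H,C,G,D,B] q_used=0 → run E
t=24: queue=[E,H,C,G,D,B] q_used=1 → run E
t=25: queue=[E,H,C,G,D,B] q_used=2 → run E
t=26: queue=[H,C,G,D,B,E] q_used=0 → run H
t=27: queue=[H,C,G,D,B,E] q_used=1 → run H
t=28: queue=[H,C,G,D,B,E] q_used=2 → run H
t=29: queue=[C,G,D,B,E,H] q_used=0 → run C
t=30: queue=[C,G,D,B,E,H] q_used=1 → run C
t=31: queue=[C,G,D,B,E,H] q_used=2 → run C
t=32: queue=[G,D,B,E,H,C] q_used=0 → run G
t=33: queue=[G,D,B,E,H,C] q_used=1 → run G
t=34: queue=[D,B,E,H,C] q_used=0 → run D
t=35: queue=[D,B,E,H,C] q_used=1 → run D
t=36: queue=[D,B,E,H,C] q_used=2 → run D
t=37: queue=[B,E,H,C,D] q_used=0 → run B
t=38: queue=[E,H,C,D] q_used=0 → run E
t=39: queue=[H,C,D] q_used=0 → run H
t=40: queue=[H,C,D] q_used=1 → run H
t=41: queue=[H,C,D] q_used=2 → run H
t=42: queue=[C,D] q_used=0 → run C
t=43: queue=[D] q_used=0 → run D
t=44: queue=[D] q_used=1 → run D
t=45: (idle)
t=46: (idle)
t=47: (idle)
t=48: (idle)
t=49: (idle)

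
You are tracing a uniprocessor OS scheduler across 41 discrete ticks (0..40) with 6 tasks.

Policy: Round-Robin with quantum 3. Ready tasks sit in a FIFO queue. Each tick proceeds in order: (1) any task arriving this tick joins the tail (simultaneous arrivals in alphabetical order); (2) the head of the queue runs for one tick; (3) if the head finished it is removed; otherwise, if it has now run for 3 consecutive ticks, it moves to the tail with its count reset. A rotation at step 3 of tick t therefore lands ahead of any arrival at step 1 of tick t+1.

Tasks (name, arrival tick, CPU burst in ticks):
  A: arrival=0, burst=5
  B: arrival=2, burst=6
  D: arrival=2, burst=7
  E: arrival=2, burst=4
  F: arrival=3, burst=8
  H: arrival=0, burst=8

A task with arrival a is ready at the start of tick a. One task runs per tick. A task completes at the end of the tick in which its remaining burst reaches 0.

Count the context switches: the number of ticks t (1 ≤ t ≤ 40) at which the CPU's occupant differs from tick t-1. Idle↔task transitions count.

t=0: queue=[A,H] q_used=0 → run A
t=1: queue=[A,H] q_used=1 → run A
t=2: queue=[A,H,B,D,E] q_used=2 → run A
t=3: queue=[H,B,D,E,A,F] q_used=0 → run H
t=4: queue=[H,B,D,E,A,F] q_used=1 → run H
t=5: queue=[H,B,D,E,A,F] q_used=2 → run H
t=6: queue=[B,D,E,A,F,H] q_used=0 → run B
t=7: queue=[B,D,E,A,F,H] q_used=1 → run B
t=8: queue=[B,D,E,A,F,H] q_used=2 → run B
t=9: queue=[D,E,A,F,H,B] q_used=0 → run D
t=10: queue=[D,E,A,F,H,B] q_used=1 → run D
t=11: queue=[D,E,A,F,H,B] q_used=2 → run D
t=12: queue=[E,A,F,H,B,D] q_used=0 → run E
t=13: queue=[E,A,F,H,B,D] q_used=1 → run E
t=14: queue=[E,A,F,H,B,D] q_used=2 → run E
t=15: queue=[A,F,H,B,D,E] q_used=0 → run A
t=16: queue=[A,F,H,B,D,E] q_used=1 → run A
t=17: queue=[F,H,B,D,E] q_used=0 → run F
t=18: queue=[F,H,B,D,E] q_used=1 → run F
t=19: queue=[F,H,B,D,E] q_used=2 → run F
t=20: queue=[H,B,D,E,F] q_used=0 → run H
t=21: queue=[H,B,D,E,F] q_used=1 → run H
t=22: queue=[H,B,D,E,F] q_used=2 → run H
t=23: queue=[B,D,E,F,H] q_used=0 → run B
t=24: queue=[B,D,E,F,H] q_used=1 → run B
t=25: queue=[B,D,E,F,H] q_used=2 → run B
t=26: queue=[D,E,F,H] q_used=0 → run D
t=27: queue=[D,E,F,H] q_used=1 → run D
t=28: queue=[D,E,F,H] q_used=2 → run D
t=29: queue=[E,F,H,D] q_used=0 → run E
t=30: queue=[F,H,D] q_used=0 → run F
t=31: queue=[F,H,D] q_used=1 → run F
t=32: queue=[F,H,D] q_used=2 → run F
t=33: queue=[H,D,F] q_used=0 → run H
t=34: queue=[H,D,F] q_used=1 → run H
t=35: queue=[D,F] q_used=0 → run D
t=36: queue=[F] q_used=0 → run F
t=37: queue=[F] q_used=1 → run F
t=38: (idle)
t=39: (idle)
t=40: (idle)

context switches = 15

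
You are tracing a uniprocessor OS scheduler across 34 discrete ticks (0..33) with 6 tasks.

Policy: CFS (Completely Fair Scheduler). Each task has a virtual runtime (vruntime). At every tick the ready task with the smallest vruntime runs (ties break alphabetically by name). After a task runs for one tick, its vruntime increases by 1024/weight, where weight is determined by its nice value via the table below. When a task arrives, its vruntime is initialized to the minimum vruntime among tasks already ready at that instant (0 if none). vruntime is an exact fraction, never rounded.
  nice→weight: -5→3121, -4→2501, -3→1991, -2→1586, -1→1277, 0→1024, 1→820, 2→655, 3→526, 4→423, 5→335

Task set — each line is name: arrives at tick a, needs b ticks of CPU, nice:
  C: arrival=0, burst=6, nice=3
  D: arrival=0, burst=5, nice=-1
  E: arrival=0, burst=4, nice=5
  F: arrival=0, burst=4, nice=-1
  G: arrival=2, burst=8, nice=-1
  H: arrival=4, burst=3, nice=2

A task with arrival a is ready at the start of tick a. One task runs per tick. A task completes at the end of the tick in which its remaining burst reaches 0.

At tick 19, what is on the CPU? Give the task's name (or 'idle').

running at tick 19 = D

t=0: vr[C=0 D=0 E=0 F=0] → run C
t=1: vr[C=512/263 D=0 E=0 F=0] → run D
t=2: vr[C=512/263 D=1024/1277 E=0 F=0 G=0] → run E
t=3: vr[C=512/263 D=1024/1277 E=1024/335 F=0 G=0] → run F
t=4: vr[C=512/263 D=1024/1277 E=1024/335 F=1024/1277 G=0 H=0] → run G
t=5: vr[C=512/263 D=1024/1277 E=1024/335 F=1024/1277 G=1024/1277 H=0] → run H
t=6: vr[C=512/263 D=1024/1277 E=1024/335 F=1024/1277 G=1024/1277 H=1024/655] → run D
t=7: vr[C=512/263 D=2048/1277 E=1024/335 F=1024/1277 G=1024/1277 H=1024/655] → run F
t=8: vr[C=512/263 D=2048/1277 E=1024/335 F=2048/1277 G=1024/1277 H=1024/655] → run G
t=9: vr[C=512/263 D=2048/1277 E=1024/335 F=2048/1277 G=2048/1277 H=1024/655] → run H
t=10: vr[C=512/263 D=2048/1277 E=1024/335 F=2048/1277 G=2048/1277 H=2048/655] → run D
t=11: vr[C=512/263 D=3072/1277 E=1024/335 F=2048/1277 G=2048/1277 H=2048/655] → run F
t=12: vr[C=512/263 D=3072/1277 E=1024/335 F=3072/1277 G=2048/1277 H=2048/655] → run G
t=13: vr[C=512/263 D=3072/1277 E=1024/335 F=3072/1277 G=3072/1277 H=2048/655] → run C
t=14: vr[C=1024/263 D=3072/1277 E=1024/335 F=3072/1277 G=3072/1277 H=2048/655] → run D
t=15: vr[C=1024/263 D=4096/1277 E=1024/335 F=3072/1277 G=3072/1277 H=2048/655] → run F
t=16: vr[C=1024/263 D=4096/1277 E=1024/335 G=3072/1277 H=2048/655] → run G
t=17: vr[C=1024/263 D=4096/1277 E=1024/335 G=4096/1277 H=2048/655] → run E
t=18: vr[C=1024/263 D=4096/1277 E=2048/335 G=4096/1277 H=2048/655] → run H
t=19: vr[C=1024/263 D=4096/1277 E=2048/335 G=4096/1277] → run D
t=20: vr[C=1024/263 E=2048/335 G=4096/1277] → run G
t=21: vr[C=1024/263 E=2048/335 G=5120/1277] → run C
t=22: vr[C=1536/263 E=2048/335 G=5120/1277] → run G
t=23: vr[C=1536/263 E=2048/335 G=6144/1277] → run G
t=24: vr[C=1536/263 E=2048/335 G=7168/1277] → run G
t=25: vr[C=1536/263 E=2048/335] → run C
t=26: vr[C=2048/263 E=2048/335] → run E
t=27: vr[C=2048/263 E=3072/335] → run C
t=28: vr[C=2560/263 E=3072/335] → run E
t=29: vr[C=2560/263] → run C
t=30: (idle)
t=31: (idle)
t=32: (idle)
t=33: (idle)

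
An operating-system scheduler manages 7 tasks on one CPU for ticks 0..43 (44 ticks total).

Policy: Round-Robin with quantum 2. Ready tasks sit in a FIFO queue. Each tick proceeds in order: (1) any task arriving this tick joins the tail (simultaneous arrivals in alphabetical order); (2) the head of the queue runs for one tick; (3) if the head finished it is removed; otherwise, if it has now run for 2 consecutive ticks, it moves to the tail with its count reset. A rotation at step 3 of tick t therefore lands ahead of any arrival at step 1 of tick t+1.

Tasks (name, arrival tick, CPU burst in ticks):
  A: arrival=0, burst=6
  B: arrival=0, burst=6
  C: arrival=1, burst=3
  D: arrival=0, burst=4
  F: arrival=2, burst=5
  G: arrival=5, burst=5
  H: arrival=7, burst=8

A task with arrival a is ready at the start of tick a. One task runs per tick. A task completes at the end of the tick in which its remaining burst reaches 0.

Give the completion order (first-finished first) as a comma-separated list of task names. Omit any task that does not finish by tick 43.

completion order = D, C, A, B, F, G, H

t=0: queue=[A,B,D] q_used=0 → run A
t=1: queue=[A,B,D,C] q_used=1 → run A
t=2: queue=[B,D,C,A,F] q_used=0 → run B
t=3: queue=[B,D,C,A,F] q_used=1 → run B
t=4: queue=[D,C,A,F,B] q_used=0 → run D
t=5: queue=[D,C,A,F,B,G] q_used=1 → run D
t=6: queue=[C,A,F,B,G,D] q_used=0 → run C
t=7: queue=[C,A,F,B,G,D,H] q_used=1 → run C
t=8: queue=[A,F,B,G,D,H,C] q_used=0 → run A
t=9: queue=[A,F,B,G,D,H,C] q_used=1 → run A
t=10: queue=[F,B,G,D,H,C,A] q_used=0 → run F
t=11: queue=[F,B,G,D,H,C,A] q_used=1 → run F
t=12: queue=[B,G,D,H,C,A,F] q_used=0 → run B
t=13: queue=[B,G,D,H,C,A,F] q_used=1 → run B
t=14: queue=[G,D,H,C,A,F,B] q_used=0 → run G
t=15: queue=[G,D,H,C,A,F,B] q_used=1 → run G
t=16: queue=[D,H,C,A,F,B,G] q_used=0 → run D
t=17: queue=[D,H,C,A,F,B,G] q_used=1 → run D
t=18: queue=[H,C,A,F,B,G] q_used=0 → run H
t=19: queue=[H,C,A,F,B,G] q_used=1 → run H
t=20: queue=[C,A,F,B,G,H] q_used=0 → run C
t=21: queue=[A,F,B,G,H] q_used=0 → run A
t=22: queue=[A,F,B,G,H] q_used=1 → run A
t=23: queue=[F,B,G,H] q_used=0 → run F
t=24: queue=[F,B,G,H] q_used=1 → run F
t=25: queue=[B,G,H,F] q_used=0 → run B
t=26: queue=[B,G,H,F] q_used=1 → run B
t=27: queue=[G,H,F] q_used=0 → run G
t=28: queue=[G,H,F] q_used=1 → run G
t=29: queue=[H,F,G] q_used=0 → run H
t=30: queue=[H,F,G] q_used=1 → run H
t=31: queue=[F,G,H] q_used=0 → run F
t=32: queue=[G,H] q_used=0 → run G
t=33: queue=[H] q_used=0 → run H
t=34: queue=[H] q_used=1 → run H
t=35: queue=[H] q_used=0 → run H
t=36: queue=[H] q_used=1 → run H
t=37: (idle)
t=38: (idle)
t=39: (idle)
t=40: (idle)
t=41: (idle)
t=42: (idle)
t=43: (idle)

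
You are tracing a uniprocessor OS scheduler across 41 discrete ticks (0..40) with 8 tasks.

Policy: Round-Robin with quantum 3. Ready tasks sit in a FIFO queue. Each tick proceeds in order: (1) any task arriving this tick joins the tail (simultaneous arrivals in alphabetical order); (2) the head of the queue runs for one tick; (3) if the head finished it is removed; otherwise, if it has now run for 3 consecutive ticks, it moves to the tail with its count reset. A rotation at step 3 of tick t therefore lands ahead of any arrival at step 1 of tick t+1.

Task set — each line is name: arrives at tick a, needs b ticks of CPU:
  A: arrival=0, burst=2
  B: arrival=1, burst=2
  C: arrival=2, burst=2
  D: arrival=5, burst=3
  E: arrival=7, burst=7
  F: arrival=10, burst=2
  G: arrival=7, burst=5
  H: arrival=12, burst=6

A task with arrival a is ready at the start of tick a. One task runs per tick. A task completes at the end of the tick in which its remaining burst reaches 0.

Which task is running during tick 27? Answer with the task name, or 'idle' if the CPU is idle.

t=0: queue=[A] q_used=0 → run A
t=1: queue=[A,B] q_used=1 → run A
t=2: queue=[B,C] q_used=0 → run B
t=3: queue=[B,C] q_used=1 → run B
t=4: queue=[C] q_used=0 → run C
t=5: queue=[C,D] q_used=1 → run C
t=6: queue=[D] q_used=0 → run D
t=7: queue=[D,E,G] q_used=1 → run D
t=8: queue=[D,E,G] q_used=2 → run D
t=9: queue=[E,G] q_used=0 → run E
t=10: queue=[E,G,F] q_used=1 → run E
t=11: queue=[E,G,F] q_used=2 → run E
t=12: queue=[G,F,E,H] q_used=0 → run G
t=13: queue=[G,F,E,H] q_used=1 → run G
t=14: queue=[G,F,E,H] q_used=2 → run G
t=15: queue=[F,E,H,G] q_used=0 → run F
t=16: queue=[F,E,H,G] q_used=1 → run F
t=17: queue=[E,H,G] q_used=0 → run E
t=18: queue=[E,H,G] q_used=1 → run E
t=19: queue=[E,H,G] q_used=2 → run E
t=20: queue=[H,G,E] q_used=0 → run H
t=21: queue=[H,G,E] q_used=1 → run H
t=22: queue=[H,G,E] q_used=2 → run H
t=23: queue=[G,E,H] q_used=0 → run G
t=24: queue=[G,E,H] q_used=1 → run G
t=25: queue=[E,H] q_used=0 → run E
t=26: queue=[H] q_used=0 → run H
t=27: queue=[H] q_used=1 → run H
t=28: queue=[H] q_used=2 → run H
t=29: (idle)
t=30: (idle)
t=31: (idle)
t=32: (idle)
t=33: (idle)
t=34: (idle)
t=35: (idle)
t=36: (idle)
t=37: (idle)
t=38: (idle)
t=39: (idle)
t=40: (idle)

running at tick 27 = H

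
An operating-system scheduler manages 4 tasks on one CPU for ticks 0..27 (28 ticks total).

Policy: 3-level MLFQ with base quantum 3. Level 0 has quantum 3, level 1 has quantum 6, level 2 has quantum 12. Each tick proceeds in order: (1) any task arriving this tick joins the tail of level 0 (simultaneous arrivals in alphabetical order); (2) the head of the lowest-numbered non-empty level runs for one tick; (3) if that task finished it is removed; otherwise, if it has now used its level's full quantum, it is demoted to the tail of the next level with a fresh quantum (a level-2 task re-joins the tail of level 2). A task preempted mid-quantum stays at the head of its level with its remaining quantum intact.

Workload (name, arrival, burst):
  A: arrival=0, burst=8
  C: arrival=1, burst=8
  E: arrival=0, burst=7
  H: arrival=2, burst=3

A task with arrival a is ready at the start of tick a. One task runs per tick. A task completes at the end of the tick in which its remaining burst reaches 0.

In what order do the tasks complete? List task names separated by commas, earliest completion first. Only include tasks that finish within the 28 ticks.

t=0: L0/L1/L2 = AE/-/- → run A
t=1: L0/L1/L2 = AEC/-/- → run A
t=2: L0/L1/L2 = AECH/-/- → run A
t=3: L0/L1/L2 = ECH/A/- → run E
t=4: L0/L1/L2 = ECH/A/- → run E
t=5: L0/L1/L2 = ECH/A/- → run E
t=6: L0/L1/L2 = CH/AE/- → run C
t=7: L0/L1/L2 = CH/AE/- → run C
t=8: L0/L1/L2 = CH/AE/- → run C
t=9: L0/L1/L2 = H/AEC/- → run H
t=10: L0/L1/L2 = H/AEC/- → run H
t=11: L0/L1/L2 = H/AEC/- → run H
t=12: L0/L1/L2 = -/AEC/- → run A
t=13: L0/L1/L2 = -/AEC/- → run A
t=14: L0/L1/L2 = -/AEC/- → run A
t=15: L0/L1/L2 = -/AEC/- → run A
t=16: L0/L1/L2 = -/AEC/- → run A
t=17: L0/L1/L2 = -/EC/- → run E
t=18: L0/L1/L2 = -/EC/- → run E
t=19: L0/L1/L2 = -/EC/- → run E
t=20: L0/L1/L2 = -/EC/- → run E
t=21: L0/L1/L2 = -/C/- → run C
t=22: L0/L1/L2 = -/C/- → run C
t=23: L0/L1/L2 = -/C/- → run C
t=24: L0/L1/L2 = -/C/- → run C
t=25: L0/L1/L2 = -/C/- → run C
t=26: (idle)
t=27: (idle)

completion order = H, A, E, C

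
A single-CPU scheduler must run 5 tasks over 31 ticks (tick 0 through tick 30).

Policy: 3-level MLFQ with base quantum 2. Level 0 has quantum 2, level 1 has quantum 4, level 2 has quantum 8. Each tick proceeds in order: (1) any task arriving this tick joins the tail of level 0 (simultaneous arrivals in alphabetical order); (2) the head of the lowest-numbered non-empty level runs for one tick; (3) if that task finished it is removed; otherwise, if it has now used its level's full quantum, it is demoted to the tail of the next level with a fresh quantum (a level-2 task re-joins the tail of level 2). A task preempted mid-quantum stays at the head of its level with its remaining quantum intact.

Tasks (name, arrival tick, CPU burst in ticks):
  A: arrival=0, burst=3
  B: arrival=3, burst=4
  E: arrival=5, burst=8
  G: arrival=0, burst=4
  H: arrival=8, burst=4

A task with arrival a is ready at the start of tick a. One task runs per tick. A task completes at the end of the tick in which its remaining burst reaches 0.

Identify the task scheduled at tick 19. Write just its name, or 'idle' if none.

t=0: L0/L1/L2 = AG/-/- → run A
t=1: L0/L1/L2 = AG/-/- → run A
t=2: L0/L1/L2 = G/A/- → run G
t=3: L0/L1/L2 = GB/A/- → run G
t=4: L0/L1/L2 = B/AG/- → run B
t=5: L0/L1/L2 = BE/AG/- → run B
t=6: L0/L1/L2 = E/AGB/- → run E
t=7: L0/L1/L2 = E/AGB/- → run E
t=8: L0/L1/L2 = H/AGBE/- → run H
t=9: L0/L1/L2 = H/AGBE/- → run H
t=10: L0/L1/L2 = -/AGBEH/- → run A
t=11: L0/L1/L2 = -/GBEH/- → run G
t=12: L0/L1/L2 = -/GBEH/- → run G
t=13: L0/L1/L2 = -/BEH/- → run B
t=14: L0/L1/L2 = -/BEH/- → run B
t=15: L0/L1/L2 = -/EH/- → run E
t=16: L0/L1/L2 = -/EH/- → run E
t=17: L0/L1/L2 = -/EH/- → run E
t=18: L0/L1/L2 = -/EH/- → run E
t=19: L0/L1/L2 = -/H/E → run H
t=20: L0/L1/L2 = -/H/E → run H
t=21: L0/L1/L2 = -/-/E → run E
t=22: L0/L1/L2 = -/-/E → run E
t=23: (idle)
t=24: (idle)
t=25: (idle)
t=26: (idle)
t=27: (idle)
t=28: (idle)
t=29: (idle)
t=30: (idle)

running at tick 19 = H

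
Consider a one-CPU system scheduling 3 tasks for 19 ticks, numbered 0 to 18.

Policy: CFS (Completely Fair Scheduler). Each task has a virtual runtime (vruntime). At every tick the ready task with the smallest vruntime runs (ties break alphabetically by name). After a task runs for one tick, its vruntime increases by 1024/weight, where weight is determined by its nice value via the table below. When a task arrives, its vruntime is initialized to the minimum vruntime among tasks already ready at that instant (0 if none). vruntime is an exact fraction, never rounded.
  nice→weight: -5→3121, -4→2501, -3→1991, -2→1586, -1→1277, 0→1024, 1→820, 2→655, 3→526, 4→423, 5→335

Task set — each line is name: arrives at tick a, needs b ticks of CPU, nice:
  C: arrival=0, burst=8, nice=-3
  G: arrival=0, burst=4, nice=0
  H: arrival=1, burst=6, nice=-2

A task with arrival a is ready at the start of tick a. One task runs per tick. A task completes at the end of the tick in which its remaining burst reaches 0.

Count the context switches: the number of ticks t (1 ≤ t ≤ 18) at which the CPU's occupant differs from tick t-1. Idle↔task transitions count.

context switches = 17

t=0: vr[C=0 G=0] → run C
t=1: vr[C=1024/1991 G=0 H=0] → run G
t=2: vr[C=1024/1991 G=1 H=0] → run H
t=3: vr[C=1024/1991 G=1 H=512/793] → run C
t=4: vr[C=2048/1991 G=1 H=512/793] → run H
t=5: vr[C=2048/1991 G=1 H=1024/793] → run G
t=6: vr[C=2048/1991 G=2 H=1024/793] → run C
t=7: vr[C=3072/1991 G=2 H=1024/793] → run H
t=8: vr[C=3072/1991 G=2 H=1536/793] → run C
t=9: vr[C=4096/1991 G=2 H=1536/793] → run H
t=10: vr[C=4096/1991 G=2 H=2048/793] → run G
t=11: vr[C=4096/1991 G=3 H=2048/793] → run C
t=12: vr[C=5120/1991 G=3 H=2048/793] → run C
t=13: vr[C=6144/1991 G=3 H=2048/793] → run H
t=14: vr[C=6144/1991 G=3 H=2560/793] → run G
t=15: vr[C=6144/1991 H=2560/793] → run C
t=16: vr[C=7168/1991 H=2560/793] → run H
t=17: vr[C=7168/1991] → run C
t=18: (idle)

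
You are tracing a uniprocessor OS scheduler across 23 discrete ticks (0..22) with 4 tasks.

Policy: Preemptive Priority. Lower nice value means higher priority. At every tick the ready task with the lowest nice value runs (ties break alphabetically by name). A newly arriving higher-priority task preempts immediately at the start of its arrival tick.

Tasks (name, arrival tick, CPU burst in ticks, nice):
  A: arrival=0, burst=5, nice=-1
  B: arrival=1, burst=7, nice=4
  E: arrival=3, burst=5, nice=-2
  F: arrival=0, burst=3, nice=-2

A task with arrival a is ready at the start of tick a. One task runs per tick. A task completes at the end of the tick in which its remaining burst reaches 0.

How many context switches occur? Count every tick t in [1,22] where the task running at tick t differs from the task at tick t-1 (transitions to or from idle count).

context switches = 4

t=0: ready={A,F} → run F
t=1: ready={A,B,F} → run F
t=2: ready={A,B,F} → run F
t=3: ready={A,B,E} → run E
t=4: ready={A,B,E} → run E
t=5: ready={A,B,E} → run E
t=6: ready={A,B,E} → run E
t=7: ready={A,B,E} → run E
t=8: ready={A,B} → run A
t=9: ready={A,B} → run A
t=10: ready={A,B} → run A
t=11: ready={A,B} → run A
t=12: ready={A,B} → run A
t=13: ready={B} → run B
t=14: ready={B} → run B
t=15: ready={B} → run B
t=16: ready={B} → run B
t=17: ready={B} → run B
t=18: ready={B} → run B
t=19: ready={B} → run B
t=20: (idle)
t=21: (idle)
t=22: (idle)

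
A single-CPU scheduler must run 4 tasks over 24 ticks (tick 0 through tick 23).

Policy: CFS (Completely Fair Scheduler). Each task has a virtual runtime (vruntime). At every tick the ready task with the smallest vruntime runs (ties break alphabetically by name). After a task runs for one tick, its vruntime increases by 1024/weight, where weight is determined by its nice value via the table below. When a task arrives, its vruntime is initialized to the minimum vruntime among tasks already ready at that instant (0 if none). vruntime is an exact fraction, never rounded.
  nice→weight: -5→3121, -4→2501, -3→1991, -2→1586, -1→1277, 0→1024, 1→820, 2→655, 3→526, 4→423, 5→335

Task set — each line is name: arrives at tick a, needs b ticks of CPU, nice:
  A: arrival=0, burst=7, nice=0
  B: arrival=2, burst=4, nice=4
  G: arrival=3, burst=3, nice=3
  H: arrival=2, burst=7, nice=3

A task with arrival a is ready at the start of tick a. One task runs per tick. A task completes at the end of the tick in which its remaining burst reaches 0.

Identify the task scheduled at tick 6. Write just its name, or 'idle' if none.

t=0: vr[A=0] → run A
t=1: vr[A=1] → run A
t=2: vr[A=2 B=2 H=2] → run A
t=3: vr[A=3 B=2 G=2 H=2] → run B
t=4: vr[A=3 B=1870/423 G=2 H=2] → run G
t=5: vr[A=3 B=1870/423 G=1038/263 H=2] → run H
t=6: vr[A=3 B=1870/423 G=1038/263 H=1038/263] → run A
t=7: vr[A=4 B=1870/423 G=1038/263 H=1038/263] → run G
t=8: vr[A=4 B=1870/423 G=1550/263 H=1038/263] → run H
t=9: vr[A=4 B=1870/423 G=1550/263 H=1550/263] → run A
t=10: vr[A=5 B=1870/423 G=1550/263 H=1550/263] → run B
t=11: vr[A=5 B=2894/423 G=1550/263 H=1550/263] → run A
t=12: vr[A=6 B=2894/423 G=1550/263 H=1550/263] → run G
t=13: vr[A=6 B=2894/423 H=1550/263] → run H
t=14: vr[A=6 B=2894/423 H=2062/263] → run A
t=15: vr[B=2894/423 H=2062/263] → run B
t=16: vr[B=1306/141 H=2062/263] → run H
t=17: vr[B=1306/141 H=2574/263] → run B
t=18: vr[H=2574/263] → run H
t=19: vr[H=3086/263] → run H
t=20: vr[H=3598/263] → run H
t=21: (idle)
t=22: (idle)
t=23: (idle)

running at tick 6 = A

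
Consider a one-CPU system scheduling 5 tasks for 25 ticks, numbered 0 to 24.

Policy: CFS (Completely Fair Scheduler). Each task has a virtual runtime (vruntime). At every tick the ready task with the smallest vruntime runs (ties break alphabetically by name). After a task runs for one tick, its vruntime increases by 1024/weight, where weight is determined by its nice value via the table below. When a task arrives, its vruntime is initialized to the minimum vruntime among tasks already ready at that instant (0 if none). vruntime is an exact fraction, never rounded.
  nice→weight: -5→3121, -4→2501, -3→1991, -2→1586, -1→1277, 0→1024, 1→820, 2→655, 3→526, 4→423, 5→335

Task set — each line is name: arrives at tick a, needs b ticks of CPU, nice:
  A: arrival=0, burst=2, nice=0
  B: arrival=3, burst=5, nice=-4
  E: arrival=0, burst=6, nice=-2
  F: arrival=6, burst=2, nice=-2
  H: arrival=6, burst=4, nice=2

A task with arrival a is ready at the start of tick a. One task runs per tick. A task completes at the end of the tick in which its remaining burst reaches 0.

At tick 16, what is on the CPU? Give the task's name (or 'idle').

t=0: vr[A=0 E=0] → run A
t=1: vr[A=1 E=0] → run E
t=2: vr[A=1 E=512/793] → run E
t=3: vr[A=1 B=1 E=1024/793] → run A
t=4: vr[B=1 E=1024/793] → run B
t=5: vr[B=3525/2501 E=1024/793] → run E
t=6: vr[B=3525/2501 E=1536/793 F=3525/2501 H=3525/2501] → run B
t=7: vr[B=4549/2501 E=1536/793 F=3525/2501 H=3525/2501] → run F
t=8: vr[B=4549/2501 E=1536/793 F=66817/32513 H=3525/2501] → run H
t=9: vr[B=4549/2501 E=1536/793 F=66817/32513 H=4869899/1638155] → run B
t=10: vr[B=5573/2501 E=1536/793 F=66817/32513 H=4869899/1638155] → run E
t=11: vr[B=5573/2501 E=2048/793 F=66817/32513 H=4869899/1638155] → run F
t=12: vr[B=5573/2501 E=2048/793 H=4869899/1638155] → run B
t=13: vr[B=6597/2501 E=2048/793 H=4869899/1638155] → run E
t=14: vr[B=6597/2501 E=2560/793 H=4869899/1638155] → run B
t=15: vr[E=2560/793 H=4869899/1638155] → run H
t=16: vr[E=2560/793 H=7430923/1638155] → run E
t=17: vr[H=7430923/1638155] → run H
t=18: vr[H=9991947/1638155] → run H
t=19: (idle)
t=20: (idle)
t=21: (idle)
t=22: (idle)
t=23: (idle)
t=24: (idle)

running at tick 16 = E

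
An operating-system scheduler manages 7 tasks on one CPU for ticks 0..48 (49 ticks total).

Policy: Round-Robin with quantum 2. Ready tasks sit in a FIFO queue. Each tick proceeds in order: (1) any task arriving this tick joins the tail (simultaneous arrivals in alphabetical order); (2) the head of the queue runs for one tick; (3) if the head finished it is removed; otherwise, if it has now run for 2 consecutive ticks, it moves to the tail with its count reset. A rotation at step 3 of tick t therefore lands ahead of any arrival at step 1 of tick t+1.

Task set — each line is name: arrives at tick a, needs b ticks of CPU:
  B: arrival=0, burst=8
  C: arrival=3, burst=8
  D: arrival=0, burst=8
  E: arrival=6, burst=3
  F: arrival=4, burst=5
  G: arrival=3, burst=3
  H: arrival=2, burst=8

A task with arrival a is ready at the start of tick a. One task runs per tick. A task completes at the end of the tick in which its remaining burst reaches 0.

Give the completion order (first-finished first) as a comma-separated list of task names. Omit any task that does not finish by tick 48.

completion order = G, B, E, D, F, H, C

t=0: queue=[B,D] q_used=0 → run B
t=1: queue=[B,D] q_used=1 → run B
t=2: queue=[D,B,H] q_used=0 → run D
t=3: queue=[D,B,H,C,G] q_used=1 → run D
t=4: queue=[B,H,C,G,D,F] q_used=0 → run B
t=5: queue=[B,H,C,G,D,F] q_used=1 → run B
t=6: queue=[H,C,G,D,F,B,E] q_used=0 → run H
t=7: queue=[H,C,G,D,F,B,E] q_used=1 → run H
t=8: queue=[C,G,D,F,B,E,H] q_used=0 → run C
t=9: queue=[C,G,D,F,B,E,H] q_used=1 → run C
t=10: queue=[G,D,F,B,E,H,C] q_used=0 → run G
t=11: queue=[G,D,F,B,E,H,C] q_used=1 → run G
t=12: queue=[D,F,B,E,H,C,G] q_used=0 → run D
t=13: queue=[D,F,B,E,H,C,G] q_used=1 → run D
t=14: queue=[F,B,E,H,C,G,D] q_used=0 → run F
t=15: queue=[F,B,E,H,C,G,D] q_used=1 → run F
t=16: queue=[B,E,H,C,G,D,F] q_used=0 → run B
t=17: queue=[B,E,H,C,G,D,F] q_used=1 → run B
t=18: queue=[E,H,C,G,D,F,B] q_used=0 → run E
t=19: queue=[E,H,C,G,D,F,B] q_used=1 → run E
t=20: queue=[H,C,G,D,F,B,E] q_used=0 → run H
t=21: queue=[H,C,G,D,F,B,E] q_used=1 → run H
t=22: queue=[C,G,D,F,B,E,H] q_used=0 → run C
t=23: queue=[C,G,D,F,B,E,H] q_used=1 → run C
t=24: queue=[G,D,F,B,E,H,C] q_used=0 → run G
t=25: queue=[D,F,B,E,H,C] q_used=0 → run D
t=26: queue=[D,F,B,E,H,C] q_used=1 → run D
t=27: queue=[F,B,E,H,C,D] q_used=0 → run F
t=28: queue=[F,B,E,H,C,D] q_used=1 → run F
t=29: queue=[B,E,H,C,D,F] q_used=0 → run B
t=30: queue=[B,E,H,C,D,F] q_used=1 → run B
t=31: queue=[E,H,C,D,F] q_used=0 → run E
t=32: queue=[H,C,D,F] q_used=0 → run H
t=33: queue=[H,C,D,F] q_used=1 → run H
t=34: queue=[C,D,F,H] q_used=0 → run C
t=35: queue=[C,D,F,H] q_used=1 → run C
t=36: queue=[D,F,H,C] q_used=0 → run D
t=37: queue=[D,F,H,C] q_used=1 → run D
t=38: queue=[F,H,C] q_used=0 → run F
t=39: queue=[H,C] q_used=0 → run H
t=40: queue=[H,C] q_used=1 → run H
t=41: queue=[C] q_used=0 → run C
t=42: queue=[C] q_used=1 → run C
t=43: (idle)
t=44: (idle)
t=45: (idle)
t=46: (idle)
t=47: (idle)
t=48: (idle)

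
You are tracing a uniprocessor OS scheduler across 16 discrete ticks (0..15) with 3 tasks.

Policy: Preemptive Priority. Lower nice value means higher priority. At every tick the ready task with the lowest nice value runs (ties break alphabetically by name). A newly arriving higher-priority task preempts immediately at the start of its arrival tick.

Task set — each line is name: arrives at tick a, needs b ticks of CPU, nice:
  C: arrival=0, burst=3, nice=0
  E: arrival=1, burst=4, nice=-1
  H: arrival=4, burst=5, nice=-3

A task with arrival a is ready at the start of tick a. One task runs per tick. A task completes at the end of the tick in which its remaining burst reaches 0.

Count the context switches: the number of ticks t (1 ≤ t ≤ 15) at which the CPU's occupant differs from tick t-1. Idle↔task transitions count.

context switches = 5

t=0: ready={C} → run C
t=1: ready={C,E} → run E
t=2: ready={C,E} → run E
t=3: ready={C,E} → run E
t=4: ready={C,E,H} → run H
t=5: ready={C,E,H} → run H
t=6: ready={C,E,H} → run H
t=7: ready={C,E,H} → run H
t=8: ready={C,E,H} → run H
t=9: ready={C,E} → run E
t=10: ready={C} → run C
t=11: ready={C} → run C
t=12: (idle)
t=13: (idle)
t=14: (idle)
t=15: (idle)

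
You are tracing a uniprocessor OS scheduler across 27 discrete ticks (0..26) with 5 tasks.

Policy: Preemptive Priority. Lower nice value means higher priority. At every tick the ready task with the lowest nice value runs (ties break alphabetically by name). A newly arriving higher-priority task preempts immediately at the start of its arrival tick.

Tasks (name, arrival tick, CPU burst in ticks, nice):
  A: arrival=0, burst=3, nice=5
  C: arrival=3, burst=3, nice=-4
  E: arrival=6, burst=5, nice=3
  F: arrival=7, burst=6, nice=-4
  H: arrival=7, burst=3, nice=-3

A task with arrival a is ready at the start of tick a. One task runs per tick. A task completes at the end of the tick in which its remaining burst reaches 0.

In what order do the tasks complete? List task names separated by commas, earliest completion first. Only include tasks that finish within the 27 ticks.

t=0: ready={A} → run A
t=1: ready={A} → run A
t=2: ready={A} → run A
t=3: ready={C} → run C
t=4: ready={C} → run C
t=5: ready={C} → run C
t=6: ready={E} → run E
t=7: ready={E,F,H} → run F
t=8: ready={E,F,H} → run F
t=9: ready={E,F,H} → run F
t=10: ready={E,F,H} → run F
t=11: ready={E,F,H} → run F
t=12: ready={E,F,H} → run F
t=13: ready={E,H} → run H
t=14: ready={E,H} → run H
t=15: ready={E,H} → run H
t=16: ready={E} → run E
t=17: ready={E} → run E
t=18: ready={E} → run E
t=19: ready={E} → run E
t=20: (idle)
t=21: (idle)
t=22: (idle)
t=23: (idle)
t=24: (idle)
t=25: (idle)
t=26: (idle)

completion order = A, C, F, H, E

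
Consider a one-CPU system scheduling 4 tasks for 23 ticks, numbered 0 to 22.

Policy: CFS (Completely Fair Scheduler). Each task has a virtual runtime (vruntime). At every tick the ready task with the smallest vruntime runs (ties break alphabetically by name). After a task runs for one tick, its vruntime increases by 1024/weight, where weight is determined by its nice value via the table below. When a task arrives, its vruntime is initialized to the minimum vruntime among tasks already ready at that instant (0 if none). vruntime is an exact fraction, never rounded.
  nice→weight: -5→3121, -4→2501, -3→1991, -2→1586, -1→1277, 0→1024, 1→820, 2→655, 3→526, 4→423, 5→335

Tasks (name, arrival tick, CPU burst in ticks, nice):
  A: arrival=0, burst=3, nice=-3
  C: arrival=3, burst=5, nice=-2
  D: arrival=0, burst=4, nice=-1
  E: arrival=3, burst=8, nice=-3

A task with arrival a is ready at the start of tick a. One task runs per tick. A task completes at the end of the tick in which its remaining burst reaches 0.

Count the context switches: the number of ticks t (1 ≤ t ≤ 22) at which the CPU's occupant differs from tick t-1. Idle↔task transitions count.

t=0: vr[A=0 D=0] → run A
t=1: vr[A=1024/1991 D=0] → run D
t=2: vr[A=1024/1991 D=1024/1277] → run A
t=3: vr[A=2048/1991 C=1024/1277 D=1024/1277 E=1024/1277] → run C
t=4: vr[A=2048/1991 C=1465856/1012661 D=1024/1277 E=1024/1277] → run D
t=5: vr[A=2048/1991 C=1465856/1012661 D=2048/1277 E=1024/1277] → run E
t=6: vr[A=2048/1991 C=1465856/1012661 D=2048/1277 E=3346432/2542507] → run A
t=7: vr[C=1465856/1012661 D=2048/1277 E=3346432/2542507] → run E
t=8: vr[C=1465856/1012661 D=2048/1277 E=4654080/2542507] → run C
t=9: vr[C=2119680/1012661 D=2048/1277 E=4654080/2542507] → run D
t=10: vr[C=2119680/1012661 D=3072/1277 E=4654080/2542507] → run E
t=11: vr[C=2119680/1012661 D=3072/1277 E=5961728/2542507] → run C
t=12: vr[C=2773504/1012661 D=3072/1277 E=5961728/2542507] → run E
t=13: vr[C=2773504/1012661 D=3072/1277 E=7269376/2542507] → run D
t=14: vr[C=2773504/1012661 E=7269376/2542507] → run C
t=15: vr[C=3427328/1012661 E=7269376/2542507] → run E
t=16: vr[C=3427328/1012661 E=8577024/2542507] → run E
t=17: vr[C=3427328/1012661 E=9884672/2542507] → run C
t=18: vr[E=9884672/2542507] → run E
t=19: vr[E=11192320/2542507] → run E
t=20: (idle)
t=21: (idle)
t=22: (idle)

context switches = 18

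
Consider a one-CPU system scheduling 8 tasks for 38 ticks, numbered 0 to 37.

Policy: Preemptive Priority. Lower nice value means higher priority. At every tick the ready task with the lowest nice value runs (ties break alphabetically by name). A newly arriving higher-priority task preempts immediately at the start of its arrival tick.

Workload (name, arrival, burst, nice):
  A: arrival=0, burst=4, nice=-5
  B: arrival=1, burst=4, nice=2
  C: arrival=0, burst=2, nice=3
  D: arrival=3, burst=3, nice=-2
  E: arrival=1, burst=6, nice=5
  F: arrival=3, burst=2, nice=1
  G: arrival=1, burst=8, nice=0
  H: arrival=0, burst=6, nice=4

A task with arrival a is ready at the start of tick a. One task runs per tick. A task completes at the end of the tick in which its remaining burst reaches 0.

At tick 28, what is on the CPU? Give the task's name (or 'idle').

running at tick 28 = H

t=0: ready={A,C,H} → run A
t=1: ready={A,B,C,E,G,H} → run A
t=2: ready={A,B,C,E,G,H} → run A
t=3: ready={A,B,C,D,E,F,G,H} → run A
t=4: ready={B,C,D,E,F,G,H} → run D
t=5: ready={B,C,D,E,F,G,H} → run D
t=6: ready={B,C,D,E,F,G,H} → run D
t=7: ready={B,C,E,F,G,H} → run G
t=8: ready={B,C,E,F,G,H} → run G
t=9: ready={B,C,E,F,G,H} → run G
t=10: ready={B,C,E,F,G,H} → run G
t=11: ready={B,C,E,F,G,H} → run G
t=12: ready={B,C,E,F,G,H} → run G
t=13: ready={B,C,E,F,G,H} → run G
t=14: ready={B,C,E,F,G,H} → run G
t=15: ready={B,C,E,F,H} → run F
t=16: ready={B,C,E,F,H} → run F
t=17: ready={B,C,E,H} → run B
t=18: ready={B,C,E,H} → run B
t=19: ready={B,C,E,H} → run B
t=20: ready={B,C,E,H} → run B
t=21: ready={C,E,H} → run C
t=22: ready={C,E,H} → run C
t=23: ready={E,H} → run H
t=24: ready={E,H} → run H
t=25: ready={E,H} → run H
t=26: ready={E,H} → run H
t=27: ready={E,H} → run H
t=28: ready={E,H} → run H
t=29: ready={E} → run E
t=30: ready={E} → run E
t=31: ready={E} → run E
t=32: ready={E} → run E
t=33: ready={E} → run E
t=34: ready={E} → run E
t=35: (idle)
t=36: (idle)
t=37: (idle)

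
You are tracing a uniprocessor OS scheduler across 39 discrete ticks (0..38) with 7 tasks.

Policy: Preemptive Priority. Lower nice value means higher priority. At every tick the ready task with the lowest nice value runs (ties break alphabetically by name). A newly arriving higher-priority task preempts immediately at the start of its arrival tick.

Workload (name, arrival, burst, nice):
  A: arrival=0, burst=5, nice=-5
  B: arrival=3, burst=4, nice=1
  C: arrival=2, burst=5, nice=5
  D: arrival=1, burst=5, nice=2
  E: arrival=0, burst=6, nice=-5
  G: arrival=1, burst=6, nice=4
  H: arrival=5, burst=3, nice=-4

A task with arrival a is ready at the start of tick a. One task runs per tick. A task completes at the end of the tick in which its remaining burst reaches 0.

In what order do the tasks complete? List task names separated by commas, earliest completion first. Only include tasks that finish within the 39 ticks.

completion order = A, E, H, B, D, G, C

t=0: ready={A,E} → run A
t=1: ready={A,D,E,G} → run A
t=2: ready={A,C,D,E,G} → run A
t=3: ready={A,B,C,D,E,G} → run A
t=4: ready={A,B,C,D,E,G} → run A
t=5: ready={B,C,D,E,G,H} → run E
t=6: ready={B,C,D,E,G,H} → run E
t=7: ready={B,C,D,E,G,H} → run E
t=8: ready={B,C,D,E,G,H} → run E
t=9: ready={B,C,D,E,G,H} → run E
t=10: ready={B,C,D,E,G,H} → run E
t=11: ready={B,C,D,G,H} → run H
t=12: ready={B,C,D,G,H} → run H
t=13: ready={B,C,D,G,H} → run H
t=14: ready={B,C,D,G} → run B
t=15: ready={B,C,D,G} → run B
t=16: ready={B,C,D,G} → run B
t=17: ready={B,C,D,G} → run B
t=18: ready={C,D,G} → run D
t=19: ready={C,D,G} → run D
t=20: ready={C,D,G} → run D
t=21: ready={C,D,G} → run D
t=22: ready={C,D,G} → run D
t=23: ready={C,G} → run G
t=24: ready={C,G} → run G
t=25: ready={C,G} → run G
t=26: ready={C,G} → run G
t=27: ready={C,G} → run G
t=28: ready={C,G} → run G
t=29: ready={C} → run C
t=30: ready={C} → run C
t=31: ready={C} → run C
t=32: ready={C} → run C
t=33: ready={C} → run C
t=34: (idle)
t=35: (idle)
t=36: (idle)
t=37: (idle)
t=38: (idle)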